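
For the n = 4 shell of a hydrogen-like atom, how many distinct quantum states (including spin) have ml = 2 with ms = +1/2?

2

The n = 4 shell has l = 0 through 3; check each.
Contributions: l=2 → 1; l=3 → 1.
Orbitals: 1 + 1 = 2. With ms fixed to a single value there is one state per orbital, giving 2 states.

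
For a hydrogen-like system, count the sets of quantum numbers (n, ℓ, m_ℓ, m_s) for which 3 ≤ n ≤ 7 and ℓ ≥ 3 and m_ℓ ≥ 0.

100

Treat each shell separately and count matching orbitals:
n=4 → 4; n=5 → 9; n=6 → 15; n=7 → 22.
Orbitals: 4 + 9 + 15 + 22 = 50. Including both spin states (m_s = ±1/2) gives 2 × 50 = 100 states.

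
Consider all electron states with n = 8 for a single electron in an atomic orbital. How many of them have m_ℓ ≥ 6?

6

Contributions: ℓ=6 → 1; ℓ=7 → 2.
Orbitals: 1 + 2 = 3. Each orbital carries two spin states, so 3 × 2 = 6 states.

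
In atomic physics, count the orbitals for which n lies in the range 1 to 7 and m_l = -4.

6

Treat each shell separately and count matching orbitals:
n=5 → 1; n=6 → 2; n=7 → 3.
Total orbitals: 1 + 2 + 3 = 6.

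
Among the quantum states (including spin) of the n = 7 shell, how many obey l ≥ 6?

The n = 7 shell has l = 0 through 6; check each.
Contributions: l=6 → 13.
Orbitals: 13. Each orbital carries two spin states, so 13 × 2 = 26 states.

26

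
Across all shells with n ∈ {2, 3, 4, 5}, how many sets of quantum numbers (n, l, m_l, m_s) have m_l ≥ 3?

Treat each shell separately and count matching orbitals:
n=4 → 1; n=5 → 3.
Orbitals: 1 + 3 = 4. Including both spin states (m_s = ±1/2) gives 2 × 4 = 8 states.

8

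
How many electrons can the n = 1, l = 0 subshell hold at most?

2

A subshell with l = 0 has 2l+1 = 1 orbital, each holding 2 electrons (spin ±1/2), so 1 × 2 = 2.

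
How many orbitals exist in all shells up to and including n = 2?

Total orbitals = 1² + 2² = 5.

5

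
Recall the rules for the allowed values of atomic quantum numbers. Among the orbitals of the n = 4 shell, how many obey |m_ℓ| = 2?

4

For n = 4, ℓ ranges over 0 … 3.
The (ℓ, m_ℓ) pairs meeting |m_ℓ| = 2 give: ℓ=2 → 2; ℓ=3 → 2.
Total orbitals: 2 + 2 = 4.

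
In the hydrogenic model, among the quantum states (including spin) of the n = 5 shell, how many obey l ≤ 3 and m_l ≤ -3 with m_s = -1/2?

With n = 5 the allowed l are 0, 1, …, 4.
The (l, m_l) pairs meeting l ≤ 3 and m_l ≤ -3 give: l=3 → 1.
Orbitals: 1. With m_s fixed to a single value there is one state per orbital, giving 1 state.

1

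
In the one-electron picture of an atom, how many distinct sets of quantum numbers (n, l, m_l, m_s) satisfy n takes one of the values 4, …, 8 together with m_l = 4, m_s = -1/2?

10

Work shell by shell — for each n, count the (l, m_l) pairs that satisfy m_l = 4:
n=5 → 1; n=6 → 2; n=7 → 3; n=8 → 4.
Orbitals: 1 + 2 + 3 + 4 = 10. With m_s fixed to -1/2 there is one state per orbital, so 10 states.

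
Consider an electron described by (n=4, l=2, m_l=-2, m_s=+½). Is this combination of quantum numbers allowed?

Valid

n = 4 is a positive integer. l = 2 satisfies 0 ≤ l ≤ n−1 = 3. m_l = -2 lies in the range −l … +l (here −2 … 2). m_s = +1/2 is one of ±1/2.
All four constraints are satisfied.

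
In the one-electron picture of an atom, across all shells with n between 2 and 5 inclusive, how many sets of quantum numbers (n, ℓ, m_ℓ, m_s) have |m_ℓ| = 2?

For each n in the range, tally the orbitals obeying |m_ℓ| = 2:
n=3 → 2; n=4 → 4; n=5 → 6.
Orbitals: 2 + 4 + 6 = 12. Including both spin states (m_s = ±1/2) gives 2 × 12 = 24 states.

24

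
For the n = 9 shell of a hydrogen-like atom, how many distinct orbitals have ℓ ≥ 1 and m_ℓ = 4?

5

Go through ℓ = 0, …, 8 (the values permitted for n = 9).
Contributions: ℓ=4 → 1; ℓ=5 → 1; ℓ=6 → 1; ℓ=7 → 1; ℓ=8 → 1.
Total orbitals: 1 + 1 + 1 + 1 + 1 = 5.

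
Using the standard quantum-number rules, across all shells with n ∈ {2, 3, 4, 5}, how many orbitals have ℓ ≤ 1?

Go shell by shell, enumerating (ℓ, m_ℓ) with ℓ ≤ 1:
n=2 → 4; n=3 → 4; n=4 → 4; n=5 → 4.
Total orbitals: 4 + 4 + 4 + 4 = 16.

16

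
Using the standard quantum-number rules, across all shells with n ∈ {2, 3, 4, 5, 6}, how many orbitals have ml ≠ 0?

Treat each shell separately and count matching orbitals:
n=2 → 2; n=3 → 6; n=4 → 12; n=5 → 20; n=6 → 30.
Total orbitals: 2 + 6 + 12 + 20 + 30 = 70.

70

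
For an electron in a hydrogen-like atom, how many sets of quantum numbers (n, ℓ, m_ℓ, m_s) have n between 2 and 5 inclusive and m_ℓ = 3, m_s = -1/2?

3

Work shell by shell — for each n, count the (ℓ, m_ℓ) pairs that satisfy m_ℓ = 3:
n=4 → 1; n=5 → 2.
Orbitals: 1 + 2 = 3. With m_s fixed to -1/2 there is one state per orbital, so 3 states.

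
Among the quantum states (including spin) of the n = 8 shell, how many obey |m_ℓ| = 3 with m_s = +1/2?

10

Go through ℓ = 0, …, 7 (the values permitted for n = 8).
Per ℓ-value: ℓ=3 → 2; ℓ=4 → 2; ℓ=5 → 2; ℓ=6 → 2; ℓ=7 → 2.
Orbitals: 2 + 2 + 2 + 2 + 2 = 10. With m_s fixed to a single value there is one state per orbital, giving 10 states.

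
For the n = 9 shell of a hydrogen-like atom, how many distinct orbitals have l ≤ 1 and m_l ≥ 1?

1

The n = 9 shell has l = 0 through 8; check each.
Orbitals with l ≤ 1 and m_l ≥ 1, by l: l=1 → 1.
Total orbitals: 1.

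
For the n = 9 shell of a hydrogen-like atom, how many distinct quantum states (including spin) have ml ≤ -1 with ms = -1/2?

36

Go through l = 0, …, 8 (the values permitted for n = 9).
Contributions: l=1 → 1; l=2 → 2; l=3 → 3; l=4 → 4; l=5 → 5; l=6 → 6; l=7 → 7; l=8 → 8.
Orbitals: 1 + 2 + 3 + 4 + 5 + 6 + 7 + 8 = 36. With ms fixed to a single value there is one state per orbital, giving 36 states.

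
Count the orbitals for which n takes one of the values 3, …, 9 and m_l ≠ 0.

Go shell by shell, enumerating (l, m_l) with m_l ≠ 0:
n=3 → 6; n=4 → 12; n=5 → 20; n=6 → 30; n=7 → 42; n=8 → 56; n=9 → 72.
Total orbitals: 6 + 12 + 20 + 30 + 42 + 56 + 72 = 238.

238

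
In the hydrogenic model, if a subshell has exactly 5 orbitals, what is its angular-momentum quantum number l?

2l+1 = 5 gives l = 2.

l = 2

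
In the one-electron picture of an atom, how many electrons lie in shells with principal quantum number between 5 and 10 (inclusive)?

Shell n has n² orbitals: 5²=25 + 6²=36 + 7²=49 + 8²=64 + 9²=81 + 10²=100 = 355 orbitals.
Two spin states per orbital: 2 × 355 = 710 electrons.

710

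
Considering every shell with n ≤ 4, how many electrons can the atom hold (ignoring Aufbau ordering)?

60

Total orbitals = 1² + 2² + 3² + 4² = 30. Doubling for spin gives 60 electrons.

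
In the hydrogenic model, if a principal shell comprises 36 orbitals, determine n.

n = 6

n² = 36 ⇒ n = 6.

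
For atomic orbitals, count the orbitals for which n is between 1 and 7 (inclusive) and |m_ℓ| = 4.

12

Work shell by shell — for each n, count the (ℓ, m_ℓ) pairs that satisfy |m_ℓ| = 4:
n=5 → 2; n=6 → 4; n=7 → 6.
Total orbitals: 2 + 4 + 6 = 12.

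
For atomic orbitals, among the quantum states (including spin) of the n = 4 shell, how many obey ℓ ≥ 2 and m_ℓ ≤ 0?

14

With n = 4 the allowed ℓ are 0, 1, …, 3.
Contributions: ℓ=2 → 3; ℓ=3 → 4.
Orbitals: 3 + 4 = 7. Each orbital carries two spin states, so 7 × 2 = 14 states.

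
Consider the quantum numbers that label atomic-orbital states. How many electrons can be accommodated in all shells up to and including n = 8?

Total orbitals = 1² + 2² + 3² + 4² + 5² + 6² + 7² + 8² = 204. Doubling for spin gives 408 electrons.

408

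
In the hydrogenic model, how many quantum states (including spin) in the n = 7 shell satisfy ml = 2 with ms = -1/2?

5

Contributions: l=2 → 1; l=3 → 1; l=4 → 1; l=5 → 1; l=6 → 1.
Orbitals: 1 + 1 + 1 + 1 + 1 = 5. With ms fixed to a single value there is one state per orbital, giving 5 states.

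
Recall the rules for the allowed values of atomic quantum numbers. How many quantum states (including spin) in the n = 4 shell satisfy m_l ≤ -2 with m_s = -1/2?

3

Go through l = 0, …, 3 (the values permitted for n = 4).
Contributions: l=2 → 1; l=3 → 2.
Orbitals: 1 + 2 = 3. With m_s fixed to a single value there is one state per orbital, giving 3 states.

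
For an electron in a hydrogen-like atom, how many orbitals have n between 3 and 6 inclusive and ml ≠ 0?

Per-shell orbital counts meeting the constraint:
n=3 → 6; n=4 → 12; n=5 → 20; n=6 → 30.
Total orbitals: 6 + 12 + 20 + 30 = 68.

68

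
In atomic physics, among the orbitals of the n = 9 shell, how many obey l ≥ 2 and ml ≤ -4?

For n = 9, l ranges over 0 … 8.
Per l-value: l=4 → 1; l=5 → 2; l=6 → 3; l=7 → 4; l=8 → 5.
Total orbitals: 1 + 2 + 3 + 4 + 5 = 15.

15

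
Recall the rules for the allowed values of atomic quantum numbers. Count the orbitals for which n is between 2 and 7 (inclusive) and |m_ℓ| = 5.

6

For each n in the range, tally the orbitals obeying |m_ℓ| = 5:
n=6 → 2; n=7 → 4.
Total orbitals: 2 + 4 = 6.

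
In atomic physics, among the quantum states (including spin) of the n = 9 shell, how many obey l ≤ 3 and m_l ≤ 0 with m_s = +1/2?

With n = 9 the allowed l are 0, 1, …, 8.
Per l-value: l=0 → 1; l=1 → 2; l=2 → 3; l=3 → 4.
Orbitals: 1 + 2 + 3 + 4 = 10. With m_s fixed to a single value there is one state per orbital, giving 10 states.

10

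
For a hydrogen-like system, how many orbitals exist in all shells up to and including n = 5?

Total orbitals = 1² + 2² + 3² + 4² + 5² = 55.

55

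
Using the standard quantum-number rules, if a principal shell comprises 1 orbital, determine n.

n² = 1 ⇒ n = 1.

n = 1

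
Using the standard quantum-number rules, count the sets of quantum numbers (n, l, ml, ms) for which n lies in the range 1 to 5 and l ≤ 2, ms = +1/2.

Count contributing orbitals for each principal shell:
n=1 → 1; n=2 → 4; n=3 → 9; n=4 → 9; n=5 → 9.
Orbitals: 1 + 4 + 9 + 9 + 9 = 32. With ms fixed to +1/2 there is one state per orbital, so 32 states.

32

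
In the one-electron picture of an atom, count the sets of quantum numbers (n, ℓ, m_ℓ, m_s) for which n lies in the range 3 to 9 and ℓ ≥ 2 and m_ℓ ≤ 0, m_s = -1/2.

For each n in the range, tally the orbitals obeying ℓ ≥ 2 and m_ℓ ≤ 0:
n=3 → 3; n=4 → 7; n=5 → 12; n=6 → 18; n=7 → 25; n=8 → 33; n=9 → 42.
Orbitals: 3 + 7 + 12 + 18 + 25 + 33 + 42 = 140. With m_s fixed to -1/2 there is one state per orbital, so 140 states.

140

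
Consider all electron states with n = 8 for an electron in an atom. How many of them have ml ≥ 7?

The n = 8 shell has l = 0 through 7; check each.
Contributions: l=7 → 1.
Orbitals: 1. Each orbital carries two spin states, so 1 × 2 = 2 states.

2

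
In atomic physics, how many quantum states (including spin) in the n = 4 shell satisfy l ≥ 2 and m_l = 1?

4

The n = 4 shell has l = 0 through 3; check each.
Per l-value: l=2 → 1; l=3 → 1.
Orbitals: 1 + 1 = 2. Each orbital carries two spin states, so 2 × 2 = 4 states.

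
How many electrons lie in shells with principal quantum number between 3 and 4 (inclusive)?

Shell n has n² orbitals: 3²=9 + 4²=16 = 25 orbitals.
Two spin states per orbital: 2 × 25 = 50 electrons.

50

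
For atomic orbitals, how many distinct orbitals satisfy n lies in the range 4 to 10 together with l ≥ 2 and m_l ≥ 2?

Go shell by shell, enumerating (l, m_l) with l ≥ 2 and m_l ≥ 2:
n=4 → 3; n=5 → 6; n=6 → 10; n=7 → 15; n=8 → 21; n=9 → 28; n=10 → 36.
Total orbitals: 3 + 6 + 10 + 15 + 21 + 28 + 36 = 119.

119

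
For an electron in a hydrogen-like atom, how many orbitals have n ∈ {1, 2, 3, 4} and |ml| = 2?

6

Go shell by shell, enumerating (l, ml) with |ml| = 2:
n=3 → 2; n=4 → 4.
Total orbitals: 2 + 4 = 6.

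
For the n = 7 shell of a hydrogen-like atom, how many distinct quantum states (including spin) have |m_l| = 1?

24

With n = 7 the allowed l are 0, 1, …, 6.
Contributions: l=1 → 2; l=2 → 2; l=3 → 2; l=4 → 2; l=5 → 2; l=6 → 2.
Orbitals: 2 + 2 + 2 + 2 + 2 + 2 = 12. Each orbital carries two spin states, so 12 × 2 = 24 states.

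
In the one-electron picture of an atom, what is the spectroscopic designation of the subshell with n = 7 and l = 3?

7f

l = 3 corresponds to the letter 'f', so the subshell is 7f.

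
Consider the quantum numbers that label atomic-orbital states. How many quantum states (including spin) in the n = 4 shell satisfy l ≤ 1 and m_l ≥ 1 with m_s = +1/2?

1

The n = 4 shell has l = 0 through 3; check each.
The (l, m_l) pairs meeting l ≤ 1 and m_l ≥ 1 give: l=1 → 1.
Orbitals: 1. With m_s fixed to a single value there is one state per orbital, giving 1 state.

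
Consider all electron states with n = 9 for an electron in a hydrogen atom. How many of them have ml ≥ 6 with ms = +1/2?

6

Go through l = 0, …, 8 (the values permitted for n = 9).
Orbitals with ml ≥ 6, by l: l=6 → 1; l=7 → 2; l=8 → 3.
Orbitals: 1 + 2 + 3 = 6. With ms fixed to a single value there is one state per orbital, giving 6 states.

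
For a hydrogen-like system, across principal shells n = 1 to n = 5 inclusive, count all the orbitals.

55

Shell n has n² orbitals: 1²=1 + 2²=4 + 3²=9 + 4²=16 + 5²=25 = 55 orbitals.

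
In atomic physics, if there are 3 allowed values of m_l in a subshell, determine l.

m_l ranges over 2l+1 integers, so 2l+1 = 3 ⇒ l = 1.

l = 1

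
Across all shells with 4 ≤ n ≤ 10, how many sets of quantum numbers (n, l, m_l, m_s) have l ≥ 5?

410

Count contributing orbitals for each principal shell:
n=6 → 11; n=7 → 24; n=8 → 39; n=9 → 56; n=10 → 75.
Orbitals: 11 + 24 + 39 + 56 + 75 = 205. Including both spin states (m_s = ±1/2) gives 2 × 205 = 410 states.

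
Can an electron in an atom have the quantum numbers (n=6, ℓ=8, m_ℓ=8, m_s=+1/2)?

The orbital quantum number must satisfy 0 ≤ ℓ ≤ n−1. With n = 6 the allowed ℓ values are 0, 1, 2, 3, 4, 5, so ℓ = 8 is out of range.

No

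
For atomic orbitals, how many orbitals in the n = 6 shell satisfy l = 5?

11

Go through l = 0, …, 5 (the values permitted for n = 6).
Contributions: l=5 → 11.
Total orbitals: 11.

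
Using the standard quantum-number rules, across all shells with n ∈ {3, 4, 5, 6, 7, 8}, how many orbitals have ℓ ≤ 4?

Go shell by shell, enumerating (ℓ, m_ℓ) with ℓ ≤ 4:
n=3 → 9; n=4 → 16; n=5 → 25; n=6 → 25; n=7 → 25; n=8 → 25.
Total orbitals: 9 + 16 + 25 + 25 + 25 + 25 = 125.

125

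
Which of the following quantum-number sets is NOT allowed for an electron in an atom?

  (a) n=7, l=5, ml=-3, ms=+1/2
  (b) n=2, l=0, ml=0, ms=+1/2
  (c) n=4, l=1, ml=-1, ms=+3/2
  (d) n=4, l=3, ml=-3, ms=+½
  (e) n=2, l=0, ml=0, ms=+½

(c) has ms = +3/2, but an electron's spin must be ±1/2.
The remaining sets (a), (b), (d), (e) satisfy all four rules.

(c)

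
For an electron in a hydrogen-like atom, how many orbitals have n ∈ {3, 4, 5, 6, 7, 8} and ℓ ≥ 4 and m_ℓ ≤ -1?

50

Per-shell orbital counts meeting the constraint:
n=5 → 4; n=6 → 9; n=7 → 15; n=8 → 22.
Total orbitals: 4 + 9 + 15 + 22 = 50.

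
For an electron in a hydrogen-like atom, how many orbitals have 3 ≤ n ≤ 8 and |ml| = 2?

For each n in the range, tally the orbitals obeying |ml| = 2:
n=3 → 2; n=4 → 4; n=5 → 6; n=6 → 8; n=7 → 10; n=8 → 12.
Total orbitals: 2 + 4 + 6 + 8 + 10 + 12 = 42.

42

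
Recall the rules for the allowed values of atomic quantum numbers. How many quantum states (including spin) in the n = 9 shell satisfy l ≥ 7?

The n = 9 shell has l = 0 through 8; check each.
Contributions: l=7 → 15; l=8 → 17.
Orbitals: 15 + 17 = 32. Each orbital carries two spin states, so 32 × 2 = 64 states.

64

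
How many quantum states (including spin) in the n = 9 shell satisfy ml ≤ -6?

With n = 9 the allowed l are 0, 1, …, 8.
Per l-value: l=6 → 1; l=7 → 2; l=8 → 3.
Orbitals: 1 + 2 + 3 = 6. Each orbital carries two spin states, so 6 × 2 = 12 states.

12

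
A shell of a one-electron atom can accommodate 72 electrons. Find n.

n = 6

2n² = 72 ⇒ n² = 36 ⇒ n = 6.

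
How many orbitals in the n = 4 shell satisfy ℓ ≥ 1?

With n = 4 the allowed ℓ are 0, 1, …, 3.
Contributions: ℓ=1 → 3; ℓ=2 → 5; ℓ=3 → 7.
Total orbitals: 3 + 5 + 7 = 15.

15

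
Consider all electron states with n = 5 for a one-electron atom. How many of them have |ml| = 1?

16

Per l-value: l=1 → 2; l=2 → 2; l=3 → 2; l=4 → 2.
Orbitals: 2 + 2 + 2 + 2 = 8. Each orbital carries two spin states, so 8 × 2 = 16 states.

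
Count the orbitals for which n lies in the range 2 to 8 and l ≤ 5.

Go shell by shell, enumerating (l, m_l) with l ≤ 5:
n=2 → 4; n=3 → 9; n=4 → 16; n=5 → 25; n=6 → 36; n=7 → 36; n=8 → 36.
Total orbitals: 4 + 9 + 16 + 25 + 36 + 36 + 36 = 162.

162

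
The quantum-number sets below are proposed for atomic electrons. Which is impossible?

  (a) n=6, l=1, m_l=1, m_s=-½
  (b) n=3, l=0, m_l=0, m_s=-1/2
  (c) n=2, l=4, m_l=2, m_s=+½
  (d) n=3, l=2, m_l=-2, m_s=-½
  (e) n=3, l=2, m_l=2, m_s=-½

(c)

(c) has l = 4 ≥ n = 2, violating 0 ≤ l ≤ n−1.
The remaining sets (a), (b), (d), (e) satisfy all four rules.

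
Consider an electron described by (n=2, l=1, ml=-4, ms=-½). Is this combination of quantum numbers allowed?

The magnetic quantum number must satisfy −l ≤ ml ≤ l. With l = 1, ml can only be -1, 0, 1, so ml = -4 is forbidden.

Invalid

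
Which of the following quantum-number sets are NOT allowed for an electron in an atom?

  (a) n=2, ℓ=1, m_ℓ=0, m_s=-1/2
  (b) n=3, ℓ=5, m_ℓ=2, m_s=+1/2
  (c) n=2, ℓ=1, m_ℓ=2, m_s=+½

(b) has ℓ = 5 ≥ n = 3, violating 0 ≤ ℓ ≤ n−1.
(c) has |m_ℓ| = 2 > ℓ = 1, violating −ℓ ≤ m_ℓ ≤ ℓ.
The remaining set (a) satisfies all four rules.

(b) and (c)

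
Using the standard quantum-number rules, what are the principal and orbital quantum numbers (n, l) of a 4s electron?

n = 4, l = 0

The leading integer gives n = 4; the letter 's' means l = 0.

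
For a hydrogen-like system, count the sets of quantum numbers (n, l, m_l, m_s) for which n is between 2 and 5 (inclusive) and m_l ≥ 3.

Work shell by shell — for each n, count the (l, m_l) pairs that satisfy m_l ≥ 3:
n=4 → 1; n=5 → 3.
Orbitals: 1 + 3 = 4. Including both spin states (m_s = ±1/2) gives 2 × 4 = 8 states.

8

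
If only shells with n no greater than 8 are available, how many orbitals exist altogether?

204

Total orbitals = 1² + 2² + 3² + 4² + 5² + 6² + 7² + 8² = 204.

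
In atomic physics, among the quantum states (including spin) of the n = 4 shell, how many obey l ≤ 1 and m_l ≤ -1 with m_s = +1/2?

1

The n = 4 shell has l = 0 through 3; check each.
Orbitals with l ≤ 1 and m_l ≤ -1, by l: l=1 → 1.
Orbitals: 1. With m_s fixed to a single value there is one state per orbital, giving 1 state.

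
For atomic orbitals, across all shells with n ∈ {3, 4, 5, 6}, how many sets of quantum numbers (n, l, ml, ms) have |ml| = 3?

24

Go shell by shell, enumerating (l, ml) with |ml| = 3:
n=4 → 2; n=5 → 4; n=6 → 6.
Orbitals: 2 + 4 + 6 = 12. Including both spin states (ms = ±1/2) gives 2 × 12 = 24 states.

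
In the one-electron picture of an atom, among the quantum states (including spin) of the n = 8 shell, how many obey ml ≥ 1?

56

The (l, ml) pairs meeting ml ≥ 1 give: l=1 → 1; l=2 → 2; l=3 → 3; l=4 → 4; l=5 → 5; l=6 → 6; l=7 → 7.
Orbitals: 1 + 2 + 3 + 4 + 5 + 6 + 7 = 28. Each orbital carries two spin states, so 28 × 2 = 56 states.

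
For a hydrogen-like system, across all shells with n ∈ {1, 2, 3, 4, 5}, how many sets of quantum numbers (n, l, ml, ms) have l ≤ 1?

34

For each n in the range, tally the orbitals obeying l ≤ 1:
n=1 → 1; n=2 → 4; n=3 → 4; n=4 → 4; n=5 → 4.
Orbitals: 1 + 4 + 4 + 4 + 4 = 17. Including both spin states (ms = ±1/2) gives 2 × 17 = 34 states.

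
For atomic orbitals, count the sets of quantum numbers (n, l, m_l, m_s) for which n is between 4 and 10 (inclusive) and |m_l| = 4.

Count contributing orbitals for each principal shell:
n=5 → 2; n=6 → 4; n=7 → 6; n=8 → 8; n=9 → 10; n=10 → 12.
Orbitals: 2 + 4 + 6 + 8 + 10 + 12 = 42. Including both spin states (m_s = ±1/2) gives 2 × 42 = 84 states.

84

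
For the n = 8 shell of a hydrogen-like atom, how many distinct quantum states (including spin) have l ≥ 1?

Go through l = 0, …, 7 (the values permitted for n = 8).
Per l-value: l=1 → 3; l=2 → 5; l=3 → 7; l=4 → 9; l=5 → 11; l=6 → 13; l=7 → 15.
Orbitals: 3 + 5 + 7 + 9 + 11 + 13 + 15 = 63. Each orbital carries two spin states, so 63 × 2 = 126 states.

126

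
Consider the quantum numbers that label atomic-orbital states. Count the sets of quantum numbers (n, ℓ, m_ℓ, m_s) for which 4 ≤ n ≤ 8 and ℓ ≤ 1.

40

For each n in the range, tally the orbitals obeying ℓ ≤ 1:
n=4 → 4; n=5 → 4; n=6 → 4; n=7 → 4; n=8 → 4.
Orbitals: 4 + 4 + 4 + 4 + 4 = 20. Including both spin states (m_s = ±1/2) gives 2 × 20 = 40 states.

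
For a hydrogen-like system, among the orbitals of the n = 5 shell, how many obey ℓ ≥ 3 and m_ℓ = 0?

Contributions: ℓ=3 → 1; ℓ=4 → 1.
Total orbitals: 1 + 1 = 2.

2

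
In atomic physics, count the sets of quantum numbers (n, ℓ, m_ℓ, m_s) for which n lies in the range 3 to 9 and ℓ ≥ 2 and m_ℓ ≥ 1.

224

Work shell by shell — for each n, count the (ℓ, m_ℓ) pairs that satisfy ℓ ≥ 2 and m_ℓ ≥ 1:
n=3 → 2; n=4 → 5; n=5 → 9; n=6 → 14; n=7 → 20; n=8 → 27; n=9 → 35.
Orbitals: 2 + 5 + 9 + 14 + 20 + 27 + 35 = 112. Including both spin states (m_s = ±1/2) gives 2 × 112 = 224 states.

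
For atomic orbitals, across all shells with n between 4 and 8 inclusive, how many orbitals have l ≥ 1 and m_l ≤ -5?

10

Per-shell orbital counts meeting the constraint:
n=6 → 1; n=7 → 3; n=8 → 6.
Total orbitals: 1 + 3 + 6 = 10.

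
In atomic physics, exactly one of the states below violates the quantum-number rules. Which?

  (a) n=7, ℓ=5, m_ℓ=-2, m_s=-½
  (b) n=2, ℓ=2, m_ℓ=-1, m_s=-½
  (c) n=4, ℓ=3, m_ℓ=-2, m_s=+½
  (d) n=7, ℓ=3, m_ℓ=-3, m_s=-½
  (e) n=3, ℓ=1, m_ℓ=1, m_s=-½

(b) has ℓ = 2 ≥ n = 2, violating 0 ≤ ℓ ≤ n−1.
The remaining sets (a), (c), (d), (e) satisfy all four rules.

(b)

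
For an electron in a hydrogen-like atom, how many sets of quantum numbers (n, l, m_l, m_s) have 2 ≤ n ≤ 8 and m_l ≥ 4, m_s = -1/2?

Per-shell orbital counts meeting the constraint:
n=5 → 1; n=6 → 3; n=7 → 6; n=8 → 10.
Orbitals: 1 + 3 + 6 + 10 = 20. With m_s fixed to -1/2 there is one state per orbital, so 20 states.

20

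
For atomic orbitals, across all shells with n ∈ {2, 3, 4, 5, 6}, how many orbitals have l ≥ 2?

Count contributing orbitals for each principal shell:
n=3 → 5; n=4 → 12; n=5 → 21; n=6 → 32.
Total orbitals: 5 + 12 + 21 + 32 = 70.

70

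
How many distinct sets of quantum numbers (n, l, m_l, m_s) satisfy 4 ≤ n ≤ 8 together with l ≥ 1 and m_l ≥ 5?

20

Per-shell orbital counts meeting the constraint:
n=6 → 1; n=7 → 3; n=8 → 6.
Orbitals: 1 + 3 + 6 = 10. Including both spin states (m_s = ±1/2) gives 2 × 10 = 20 states.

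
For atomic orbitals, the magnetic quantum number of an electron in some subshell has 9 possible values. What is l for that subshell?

l = 4

ml ranges over 2l+1 integers, so 2l+1 = 9 ⇒ l = 4.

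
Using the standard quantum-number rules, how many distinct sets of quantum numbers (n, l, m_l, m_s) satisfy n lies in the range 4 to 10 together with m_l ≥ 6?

Per-shell orbital counts meeting the constraint:
n=7 → 1; n=8 → 3; n=9 → 6; n=10 → 10.
Orbitals: 1 + 3 + 6 + 10 = 20. Including both spin states (m_s = ±1/2) gives 2 × 20 = 40 states.

40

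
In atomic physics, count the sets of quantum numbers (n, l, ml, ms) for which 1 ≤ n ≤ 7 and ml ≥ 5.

8

For each n in the range, tally the orbitals obeying ml ≥ 5:
n=6 → 1; n=7 → 3.
Orbitals: 1 + 3 = 4. Including both spin states (ms = ±1/2) gives 2 × 4 = 8 states.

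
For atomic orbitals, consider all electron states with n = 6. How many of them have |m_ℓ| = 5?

The n = 6 shell has ℓ = 0 through 5; check each.
Orbitals with |m_ℓ| = 5, by ℓ: ℓ=5 → 2.
Orbitals: 2. Each orbital carries two spin states, so 2 × 2 = 4 states.

4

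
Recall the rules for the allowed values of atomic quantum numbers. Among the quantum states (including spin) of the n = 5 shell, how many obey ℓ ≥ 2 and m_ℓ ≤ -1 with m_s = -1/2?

With n = 5 the allowed ℓ are 0, 1, …, 4.
The (ℓ, m_ℓ) pairs meeting ℓ ≥ 2 and m_ℓ ≤ -1 give: ℓ=2 → 2; ℓ=3 → 3; ℓ=4 → 4.
Orbitals: 2 + 3 + 4 = 9. With m_s fixed to a single value there is one state per orbital, giving 9 states.

9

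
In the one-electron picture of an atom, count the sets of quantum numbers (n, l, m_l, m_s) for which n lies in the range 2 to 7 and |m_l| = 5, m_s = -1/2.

For each n in the range, tally the orbitals obeying |m_l| = 5:
n=6 → 2; n=7 → 4.
Orbitals: 2 + 4 = 6. With m_s fixed to -1/2 there is one state per orbital, so 6 states.

6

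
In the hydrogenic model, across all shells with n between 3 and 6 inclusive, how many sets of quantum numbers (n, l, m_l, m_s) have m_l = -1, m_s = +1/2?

14

Treat each shell separately and count matching orbitals:
n=3 → 2; n=4 → 3; n=5 → 4; n=6 → 5.
Orbitals: 2 + 3 + 4 + 5 = 14. With m_s fixed to +1/2 there is one state per orbital, so 14 states.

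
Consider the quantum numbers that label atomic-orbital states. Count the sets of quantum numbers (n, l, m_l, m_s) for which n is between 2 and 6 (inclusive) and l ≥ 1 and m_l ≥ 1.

70

For each n in the range, tally the orbitals obeying l ≥ 1 and m_l ≥ 1:
n=2 → 1; n=3 → 3; n=4 → 6; n=5 → 10; n=6 → 15.
Orbitals: 1 + 3 + 6 + 10 + 15 = 35. Including both spin states (m_s = ±1/2) gives 2 × 35 = 70 states.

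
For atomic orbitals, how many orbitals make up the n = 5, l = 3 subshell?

A subshell has 2l+1 orbitals; with l = 3, that's 7.

7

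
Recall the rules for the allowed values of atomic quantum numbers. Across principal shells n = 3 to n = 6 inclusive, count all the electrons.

172

Shell n has n² orbitals: 3²=9 + 4²=16 + 5²=25 + 6²=36 = 86 orbitals.
Two spin states per orbital: 2 × 86 = 172 electrons.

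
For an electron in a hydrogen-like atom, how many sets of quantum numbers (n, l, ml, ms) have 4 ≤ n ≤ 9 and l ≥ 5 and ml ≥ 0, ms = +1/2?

70

Per-shell orbital counts meeting the constraint:
n=6 → 6; n=7 → 13; n=8 → 21; n=9 → 30.
Orbitals: 6 + 13 + 21 + 30 = 70. With ms fixed to +1/2 there is one state per orbital, so 70 states.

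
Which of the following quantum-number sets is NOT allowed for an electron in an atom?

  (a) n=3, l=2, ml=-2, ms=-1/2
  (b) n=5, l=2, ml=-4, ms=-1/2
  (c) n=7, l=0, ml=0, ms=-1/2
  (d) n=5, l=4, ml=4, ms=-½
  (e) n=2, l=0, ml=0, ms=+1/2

(b) has |ml| = 4 > l = 2, violating −l ≤ ml ≤ l.
The remaining sets (a), (c), (d), (e) satisfy all four rules.

(b)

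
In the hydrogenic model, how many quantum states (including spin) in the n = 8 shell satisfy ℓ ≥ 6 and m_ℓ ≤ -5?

For n = 8, ℓ ranges over 0 … 7.
The (ℓ, m_ℓ) pairs meeting ℓ ≥ 6 and m_ℓ ≤ -5 give: ℓ=6 → 2; ℓ=7 → 3.
Orbitals: 2 + 3 = 5. Each orbital carries two spin states, so 5 × 2 = 10 states.

10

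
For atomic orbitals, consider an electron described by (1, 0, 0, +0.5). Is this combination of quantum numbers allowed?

n = 1 is a positive integer. l = 0 satisfies 0 ≤ l ≤ n−1 = 0. ml = 0 lies in the range −l … +l (here 0). ms = +1/2 is one of ±1/2.
All four constraints are satisfied.

Valid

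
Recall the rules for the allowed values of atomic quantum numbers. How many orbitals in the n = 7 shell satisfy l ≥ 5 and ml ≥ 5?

The (l, ml) pairs meeting l ≥ 5 and ml ≥ 5 give: l=5 → 1; l=6 → 2.
Total orbitals: 1 + 2 = 3.

3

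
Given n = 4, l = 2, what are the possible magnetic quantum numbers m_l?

-2, -1, 0, 1, 2

m_l takes every integer from −l to +l. With l = 2 that gives the 5 values -2, -1, 0, 1, 2.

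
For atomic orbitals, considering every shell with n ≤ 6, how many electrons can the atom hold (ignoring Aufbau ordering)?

Total orbitals = 1² + 2² + 3² + 4² + 5² + 6² = 91. Doubling for spin gives 182 electrons.

182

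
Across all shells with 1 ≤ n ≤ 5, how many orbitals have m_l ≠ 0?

Go shell by shell, enumerating (l, m_l) with m_l ≠ 0:
n=2 → 2; n=3 → 6; n=4 → 12; n=5 → 20.
Total orbitals: 2 + 6 + 12 + 20 = 40.

40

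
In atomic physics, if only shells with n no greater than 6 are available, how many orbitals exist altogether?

Total orbitals = 1² + 2² + 3² + 4² + 5² + 6² = 91.

91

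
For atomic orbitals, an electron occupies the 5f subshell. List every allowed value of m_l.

The 5f subshell has l = 3, and m_l takes every integer from −l to +l. With l = 3 that gives the 7 values -3, -2, -1, 0, 1, 2, 3.

-3, -2, -1, 0, 1, 2, 3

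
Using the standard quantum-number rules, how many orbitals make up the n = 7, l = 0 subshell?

1

A subshell has 2l+1 orbitals; with l = 0, that's 1.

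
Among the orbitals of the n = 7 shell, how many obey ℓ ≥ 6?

13

The n = 7 shell has ℓ = 0 through 6; check each.
Per ℓ-value: ℓ=6 → 13.
Total orbitals: 13.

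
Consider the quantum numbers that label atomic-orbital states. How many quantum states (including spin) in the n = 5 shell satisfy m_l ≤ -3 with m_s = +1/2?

Go through l = 0, …, 4 (the values permitted for n = 5).
Orbitals with m_l ≤ -3, by l: l=3 → 1; l=4 → 2.
Orbitals: 1 + 2 = 3. With m_s fixed to a single value there is one state per orbital, giving 3 states.

3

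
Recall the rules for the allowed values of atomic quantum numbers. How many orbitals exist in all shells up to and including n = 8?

204

Total orbitals = 1² + 2² + 3² + 4² + 5² + 6² + 7² + 8² = 204.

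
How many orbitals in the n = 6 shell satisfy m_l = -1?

The (l, m_l) pairs meeting m_l = -1 give: l=1 → 1; l=2 → 1; l=3 → 1; l=4 → 1; l=5 → 1.
Total orbitals: 1 + 1 + 1 + 1 + 1 = 5.

5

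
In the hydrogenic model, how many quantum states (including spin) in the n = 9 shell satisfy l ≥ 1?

Per l-value: l=1 → 3; l=2 → 5; l=3 → 7; l=4 → 9; l=5 → 11; l=6 → 13; l=7 → 15; l=8 → 17.
Orbitals: 3 + 5 + 7 + 9 + 11 + 13 + 15 + 17 = 80. Each orbital carries two spin states, so 80 × 2 = 160 states.

160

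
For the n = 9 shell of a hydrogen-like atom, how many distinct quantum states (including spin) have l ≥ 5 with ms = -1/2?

56

The (l, ml) pairs meeting l ≥ 5 give: l=5 → 11; l=6 → 13; l=7 → 15; l=8 → 17.
Orbitals: 11 + 13 + 15 + 17 = 56. With ms fixed to a single value there is one state per orbital, giving 56 states.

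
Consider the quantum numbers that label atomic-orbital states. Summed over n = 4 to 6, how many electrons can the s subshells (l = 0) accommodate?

6

An s subshell (l = 0) exists for every n ≥ 1, so shells n = 4, 5, 6 each contribute one — 3 subshells.
Since each s subshell holds 2(2·0+1) = 2 electrons, the total is 3 × 2 = 6.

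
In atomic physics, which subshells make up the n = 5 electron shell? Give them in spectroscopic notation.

For n = 5, l runs from 0 to 4. In spectroscopic notation l = 0,1,2,… ↔ s,p,d,f,g,h,i, so the subshells are 5s, 5p, 5d, 5f, 5g.

5s, 5p, 5d, 5f, 5g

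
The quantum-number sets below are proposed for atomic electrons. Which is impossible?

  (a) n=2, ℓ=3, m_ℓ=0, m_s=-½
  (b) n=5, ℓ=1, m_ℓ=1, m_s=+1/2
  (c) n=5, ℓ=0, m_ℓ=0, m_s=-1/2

(a)

(a) has ℓ = 3 ≥ n = 2, violating 0 ≤ ℓ ≤ n−1.
The remaining sets (b), (c) satisfy all four rules.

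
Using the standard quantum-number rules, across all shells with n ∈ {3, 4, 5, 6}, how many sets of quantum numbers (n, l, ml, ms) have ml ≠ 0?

136

For each n in the range, tally the orbitals obeying ml ≠ 0:
n=3 → 6; n=4 → 12; n=5 → 20; n=6 → 30.
Orbitals: 6 + 12 + 20 + 30 = 68. Including both spin states (ms = ±1/2) gives 2 × 68 = 136 states.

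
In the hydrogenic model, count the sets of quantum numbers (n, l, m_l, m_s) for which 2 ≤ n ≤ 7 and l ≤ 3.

154

Per-shell orbital counts meeting the constraint:
n=2 → 4; n=3 → 9; n=4 → 16; n=5 → 16; n=6 → 16; n=7 → 16.
Orbitals: 4 + 9 + 16 + 16 + 16 + 16 = 77. Including both spin states (m_s = ±1/2) gives 2 × 77 = 154 states.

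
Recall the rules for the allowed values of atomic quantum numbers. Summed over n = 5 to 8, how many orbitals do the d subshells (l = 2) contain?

A d subshell (l = 2) exists for every n ≥ 3, so shells n = 5, 6, 7, 8 each contribute one — 4 subshells.
Since each d subshell has 2·2+1 = 5 orbitals, the total is 4 × 5 = 20.

20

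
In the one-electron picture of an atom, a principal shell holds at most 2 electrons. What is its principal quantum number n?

2n² = 2 ⇒ n² = 1 ⇒ n = 1.

n = 1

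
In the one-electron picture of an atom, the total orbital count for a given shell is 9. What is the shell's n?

n² = 9 ⇒ n = 3.

n = 3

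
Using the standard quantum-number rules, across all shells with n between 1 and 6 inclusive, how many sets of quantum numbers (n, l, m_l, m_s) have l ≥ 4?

58

Count contributing orbitals for each principal shell:
n=5 → 9; n=6 → 20.
Orbitals: 9 + 20 = 29. Including both spin states (m_s = ±1/2) gives 2 × 29 = 58 states.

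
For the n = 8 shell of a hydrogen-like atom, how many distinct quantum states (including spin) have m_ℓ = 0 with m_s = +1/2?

8

Go through ℓ = 0, …, 7 (the values permitted for n = 8).
The (ℓ, m_ℓ) pairs meeting m_ℓ = 0 give: ℓ=0 → 1; ℓ=1 → 1; ℓ=2 → 1; ℓ=3 → 1; ℓ=4 → 1; ℓ=5 → 1; ℓ=6 → 1; ℓ=7 → 1.
Orbitals: 1 + 1 + 1 + 1 + 1 + 1 + 1 + 1 = 8. With m_s fixed to a single value there is one state per orbital, giving 8 states.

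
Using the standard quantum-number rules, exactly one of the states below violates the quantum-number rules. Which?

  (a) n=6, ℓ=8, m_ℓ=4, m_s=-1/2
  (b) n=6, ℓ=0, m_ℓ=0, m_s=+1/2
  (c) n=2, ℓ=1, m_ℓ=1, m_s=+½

(a) has ℓ = 8 ≥ n = 6, violating 0 ≤ ℓ ≤ n−1.
The remaining sets (b), (c) satisfy all four rules.

(a)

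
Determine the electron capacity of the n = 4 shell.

32

A shell holds 2n² electrons: 2 × 4² = 2 × 16 = 32.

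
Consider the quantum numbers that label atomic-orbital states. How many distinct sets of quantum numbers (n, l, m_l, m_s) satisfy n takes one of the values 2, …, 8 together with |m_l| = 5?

24

Go shell by shell, enumerating (l, m_l) with |m_l| = 5:
n=6 → 2; n=7 → 4; n=8 → 6.
Orbitals: 2 + 4 + 6 = 12. Including both spin states (m_s = ±1/2) gives 2 × 12 = 24 states.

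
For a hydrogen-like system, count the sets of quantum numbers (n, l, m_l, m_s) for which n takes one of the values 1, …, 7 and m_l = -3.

Work shell by shell — for each n, count the (l, m_l) pairs that satisfy m_l = -3:
n=4 → 1; n=5 → 2; n=6 → 3; n=7 → 4.
Orbitals: 1 + 2 + 3 + 4 = 10. Including both spin states (m_s = ±1/2) gives 2 × 10 = 20 states.

20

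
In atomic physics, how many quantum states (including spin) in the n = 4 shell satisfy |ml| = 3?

4

Go through l = 0, …, 3 (the values permitted for n = 4).
Contributions: l=3 → 2.
Orbitals: 2. Each orbital carries two spin states, so 2 × 2 = 4 states.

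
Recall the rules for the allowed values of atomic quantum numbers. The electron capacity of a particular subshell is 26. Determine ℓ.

2(2ℓ+1) = 26 ⇒ 2ℓ+1 = 13 ⇒ ℓ = 6.

ℓ = 6 (i)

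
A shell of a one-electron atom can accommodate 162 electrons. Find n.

2n² = 162 ⇒ n² = 81 ⇒ n = 9.

n = 9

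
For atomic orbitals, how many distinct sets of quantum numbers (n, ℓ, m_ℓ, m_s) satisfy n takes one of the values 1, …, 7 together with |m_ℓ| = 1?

84

Go shell by shell, enumerating (ℓ, m_ℓ) with |m_ℓ| = 1:
n=2 → 2; n=3 → 4; n=4 → 6; n=5 → 8; n=6 → 10; n=7 → 12.
Orbitals: 2 + 4 + 6 + 8 + 10 + 12 = 42. Including both spin states (m_s = ±1/2) gives 2 × 42 = 84 states.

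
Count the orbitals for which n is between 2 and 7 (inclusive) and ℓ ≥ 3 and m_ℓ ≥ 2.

30

Treat each shell separately and count matching orbitals:
n=4 → 2; n=5 → 5; n=6 → 9; n=7 → 14.
Total orbitals: 2 + 5 + 9 + 14 = 30.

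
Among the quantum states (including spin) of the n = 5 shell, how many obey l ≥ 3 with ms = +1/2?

16

The n = 5 shell has l = 0 through 4; check each.
Orbitals with l ≥ 3, by l: l=3 → 7; l=4 → 9.
Orbitals: 7 + 9 = 16. With ms fixed to a single value there is one state per orbital, giving 16 states.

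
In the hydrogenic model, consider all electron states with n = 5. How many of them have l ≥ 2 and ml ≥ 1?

18

Contributions: l=2 → 2; l=3 → 3; l=4 → 4.
Orbitals: 2 + 3 + 4 = 9. Each orbital carries two spin states, so 9 × 2 = 18 states.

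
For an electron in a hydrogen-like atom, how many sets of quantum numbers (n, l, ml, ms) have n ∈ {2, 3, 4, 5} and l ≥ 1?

Count contributing orbitals for each principal shell:
n=2 → 3; n=3 → 8; n=4 → 15; n=5 → 24.
Orbitals: 3 + 8 + 15 + 24 = 50. Including both spin states (ms = ±1/2) gives 2 × 50 = 100 states.

100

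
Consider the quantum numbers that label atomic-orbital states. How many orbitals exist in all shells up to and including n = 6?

91

Total orbitals = 1² + 2² + 3² + 4² + 5² + 6² = 91.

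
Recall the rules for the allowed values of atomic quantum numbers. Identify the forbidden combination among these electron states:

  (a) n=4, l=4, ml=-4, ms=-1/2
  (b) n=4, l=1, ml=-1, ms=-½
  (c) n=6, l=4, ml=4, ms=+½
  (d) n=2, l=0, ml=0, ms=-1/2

(a)

(a) has l = 4 ≥ n = 4, violating 0 ≤ l ≤ n−1.
The remaining sets (b), (c), (d) satisfy all four rules.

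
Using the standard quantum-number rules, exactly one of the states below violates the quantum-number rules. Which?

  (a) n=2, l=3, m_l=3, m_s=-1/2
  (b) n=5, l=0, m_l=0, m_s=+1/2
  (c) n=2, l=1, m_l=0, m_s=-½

(a) has l = 3 ≥ n = 2, violating 0 ≤ l ≤ n−1.
The remaining sets (b), (c) satisfy all four rules.

(a)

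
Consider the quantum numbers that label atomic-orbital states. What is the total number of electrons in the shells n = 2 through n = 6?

180

Shell n has n² orbitals: 2²=4 + 3²=9 + 4²=16 + 5²=25 + 6²=36 = 90 orbitals.
Two spin states per orbital: 2 × 90 = 180 electrons.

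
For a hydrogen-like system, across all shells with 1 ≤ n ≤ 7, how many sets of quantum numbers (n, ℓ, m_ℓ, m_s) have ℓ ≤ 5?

For each n in the range, tally the orbitals obeying ℓ ≤ 5:
n=1 → 1; n=2 → 4; n=3 → 9; n=4 → 16; n=5 → 25; n=6 → 36; n=7 → 36.
Orbitals: 1 + 4 + 9 + 16 + 25 + 36 + 36 = 127. Including both spin states (m_s = ±1/2) gives 2 × 127 = 254 states.

254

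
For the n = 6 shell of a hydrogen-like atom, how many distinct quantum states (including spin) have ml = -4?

4

The n = 6 shell has l = 0 through 5; check each.
Per l-value: l=4 → 1; l=5 → 1.
Orbitals: 1 + 1 = 2. Each orbital carries two spin states, so 2 × 2 = 4 states.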